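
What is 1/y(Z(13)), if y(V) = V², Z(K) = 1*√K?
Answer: 1/13 ≈ 0.076923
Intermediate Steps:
Z(K) = √K
1/y(Z(13)) = 1/((√13)²) = 1/13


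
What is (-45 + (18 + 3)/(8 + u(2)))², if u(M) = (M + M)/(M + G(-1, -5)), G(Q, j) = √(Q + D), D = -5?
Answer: 9*(-2591*I + 32318*√6)/(8*(-I + 20*√6)) ≈ 1818.3 - 22.383*I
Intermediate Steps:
G(Q, j) = √(-5 + Q) (G(Q, j) = √(Q - 5) = √(-5 + Q))
u(M) = 2*M/(M + I*√6) (u(M) = (M + M)/(M + √(-5 - 1)) = (2*M)/(M + √(-6)) = (2*M)/(M + I*√6) = 2*M/(M + I*√6))
(-45 + (18 + 3)/(8 + u(2)))² = (-45 + (18 + 3)/(8 + 2*2/(2 + I*√6)))² = (-45 + 21/(8 + 4/(2 + I*√6)))²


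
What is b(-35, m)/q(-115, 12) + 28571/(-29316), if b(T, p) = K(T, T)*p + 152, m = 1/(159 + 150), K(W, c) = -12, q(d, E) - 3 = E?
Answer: 46079093/5032580 ≈ 9.1562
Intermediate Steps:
q(d, E) = 3 + E
m = 1/309 ≈ 0.0032362
b(T, p) = 152 - 12*p (b(T, p) = -12*p + 152 = 152 - 12*p)
b(-35, m)/q(-115, 12) + 28571/(-29316) = (152 - 12*1/309)/(3 + 12) + 28571/(-29316) = (152 - 4/103)/15 + 28571*(-1/29316) = (15652/103)*(1/15) - 28571/29316 = 15652/1545 - 28571/29316 = 46079093/5032580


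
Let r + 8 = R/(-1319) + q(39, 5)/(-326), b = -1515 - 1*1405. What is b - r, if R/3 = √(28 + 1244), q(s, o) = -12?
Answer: -474662/163 + 6*√318/1319 ≈ -2912.0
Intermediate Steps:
R = 6*√318 (R = 3*√(28 + 1244) = 3*√1272 = 3*(2*√318) = 6*√318 ≈ 107.00)
b = -2920 (b = -1515 - 1405 = -2920)
r = -1298/163 - 6*√318/1319 (r = -8 + ((6*√318)/(-1319) - 12/(-326)) = -8 + ((6*√318)*(-1/1319) - 12*(-1/326)) = -8 + (-6*√318/1319 + 6/163) = -8 + (6/163 - 6*√318/1319) = -1298/163 - 6*√318/1319 ≈ -8.0443)
b - r = -2920 - (-1298/163 - 6*√318/1319) = -2920 + (1298/163 + 6*√318/1319) = -474662/163 + 6*√318/1319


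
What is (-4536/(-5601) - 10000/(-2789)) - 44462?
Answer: -231493548138/5207063 ≈ -44458.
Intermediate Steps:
(-4536/(-5601) - 10000/(-2789)) - 44462 = (-4536*(-1/5601) - 10000*(-1/2789)) - 44462 = (1512/1867 + 10000/2789) - 44462 = 22886968/5207063 - 44462 = -231493548138/5207063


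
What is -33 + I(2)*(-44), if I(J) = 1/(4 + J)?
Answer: -121/3 ≈ -40.333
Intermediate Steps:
-33 + I(2)*(-44) = -33 - 44/(4 + 2) = -33 - 44/6 = -33 + (⅙)*(-44) = -33 - 22/3 = -121/3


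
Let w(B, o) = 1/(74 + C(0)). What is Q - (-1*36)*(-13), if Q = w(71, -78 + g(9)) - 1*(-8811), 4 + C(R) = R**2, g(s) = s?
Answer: 584011/70 ≈ 8343.0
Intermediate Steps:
C(R) = -4 + R**2
w(B, o) = 1/70 (w(B, o) = 1/(74 + (-4 + 0**2)) = 1/(74 + (-4 + 0)) = 1/(74 - 4) = 1/70)
Q = 616771/70 (Q = 1/70 - 1*(-8811) = 1/70 + 8811 = 616771/70 ≈ 8811.0)
Q - (-1*36)*(-13) = 616771/70 - (-1*36)*(-13) = 616771/70 - (-36)*(-13) = 616771/70 - 1*468 = 616771/70 - 468 = 584011/70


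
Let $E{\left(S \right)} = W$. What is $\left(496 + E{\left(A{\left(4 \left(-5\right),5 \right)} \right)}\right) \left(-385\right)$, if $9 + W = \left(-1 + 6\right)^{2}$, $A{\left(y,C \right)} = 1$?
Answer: $-197120$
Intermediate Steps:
$W = 16$ ($W = -9 + \left(-1 + 6\right)^{2} = -9 + 5^{2} = -9 + 25 = 16$)
$E{\left(S \right)} = 16$
$\left(496 + E{\left(A{\left(4 \left(-5\right),5 \right)} \right)}\right) \left(-385\right) = \left(496 + 16\right) \left(-385\right) = 512 \left(-385\right) = -197120$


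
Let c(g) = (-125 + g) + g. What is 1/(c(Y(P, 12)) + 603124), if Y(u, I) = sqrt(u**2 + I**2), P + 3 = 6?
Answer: 602999/363607793389 - 6*sqrt(17)/363607793389 ≈ 1.6583e-6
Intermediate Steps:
P = 3 (P = -3 + 6 = 3)
Y(u, I) = sqrt(I**2 + u**2)
c(g) = -125 + 2*g
1/(c(Y(P, 12)) + 603124) = 1/((-125 + 2*sqrt(12**2 + 3**2)) + 603124) = 1/((-125 + 2*sqrt(144 + 9)) + 603124) = 1/((-125 + 2*sqrt(153)) + 603124) = 1/((-125 + 2*(3*sqrt(17))) + 603124) = 1/((-125 + 6*sqrt(17)) + 603124) = 1/(602999 + 6*sqrt(17))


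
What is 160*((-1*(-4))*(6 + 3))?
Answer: 5760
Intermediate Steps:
160*((-1*(-4))*(6 + 3)) = 160*(4*9) = 160*36 = 5760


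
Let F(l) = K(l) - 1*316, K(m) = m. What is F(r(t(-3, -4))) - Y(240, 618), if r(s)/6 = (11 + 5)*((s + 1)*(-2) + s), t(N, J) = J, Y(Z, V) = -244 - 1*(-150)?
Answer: -30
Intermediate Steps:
Y(Z, V) = -94 (Y(Z, V) = -244 + 150 = -94)
r(s) = -192 - 96*s (r(s) = 6*((11 + 5)*((s + 1)*(-2) + s)) = 6*(16*((1 + s)*(-2) + s)) = 6*(16*((-2 - 2*s) + s)) = 6*(16*(-2 - s)) = 6*(-32 - 16*s) = -192 - 96*s)
F(l) = -316 + l (F(l) = l - 1*316 = l - 316 = -316 + l)
F(r(t(-3, -4))) - Y(240, 618) = (-316 + (-192 - 96*(-4))) - 1*(-94) = (-316 + (-192 + 384)) + 94 = (-316 + 192) + 94 = -124 + 94 = -30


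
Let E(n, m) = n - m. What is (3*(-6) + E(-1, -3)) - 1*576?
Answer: -592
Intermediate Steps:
(3*(-6) + E(-1, -3)) - 1*576 = (3*(-6) + (-1 - 1*(-3))) - 1*576 = (-18 + (-1 + 3)) - 576 = (-18 + 2) - 576 = -16 - 576 = -592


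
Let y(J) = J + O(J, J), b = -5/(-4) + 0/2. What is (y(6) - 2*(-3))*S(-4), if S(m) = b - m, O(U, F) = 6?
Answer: 189/2 ≈ 94.500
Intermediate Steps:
b = 5/4 (b = -5*(-1/4) + 0*(1/2) = 5/4 + 0 = 5/4 ≈ 1.2500)
S(m) = 5/4 - m
y(J) = 6 + J (y(J) = J + 6 = 6 + J)
(y(6) - 2*(-3))*S(-4) = ((6 + 6) - 2*(-3))*(5/4 - 1*(-4)) = (12 + 6)*(5/4 + 4) = 18*(21/4) = 189/2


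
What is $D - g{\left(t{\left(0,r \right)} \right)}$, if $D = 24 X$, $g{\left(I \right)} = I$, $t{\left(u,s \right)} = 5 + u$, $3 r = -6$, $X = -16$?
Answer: $-389$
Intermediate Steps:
$r = -2$ ($r = \frac{1}{3} \left(-6\right) = -2$)
$D = -384$ ($D = 24 \left(-16\right) = -384$)
$D - g{\left(t{\left(0,r \right)} \right)} = -384 - \left(5 + 0\right) = -384 - 5 = -389$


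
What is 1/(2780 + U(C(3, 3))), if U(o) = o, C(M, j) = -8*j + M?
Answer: 1/2759 ≈ 0.00036245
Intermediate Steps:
C(M, j) = M - 8*j
1/(2780 + U(C(3, 3))) = 1/(2780 + (3 - 8*3)) = 1/(2780 + (3 - 24)) = 1/(2780 - 21) = 1/2759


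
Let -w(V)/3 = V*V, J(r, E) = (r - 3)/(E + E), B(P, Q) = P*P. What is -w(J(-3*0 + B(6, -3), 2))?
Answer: 3267/16 ≈ 204.19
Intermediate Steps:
B(P, Q) = P²
J(r, E) = (-3 + r)/(2*E) (J(r, E) = (-3 + r)/((2*E)) = (-3 + r)*(1/(2*E)) = (-3 + r)/(2*E))
w(V) = -3*V² (w(V) = -3*V*V = -3*V²)
-w(J(-3*0 + B(6, -3), 2)) = -(-3)*((½)*(-3 + (-3*0 + 6²))/2)² = -(-3)*((½)*(½)*(-3 + (0 + 36)))² = -(-3)*((½)*(½)*(-3 + 36))² = -(-3)*((½)*(½)*33)² = -(-3)*(33/4)² = -(-3)*1089/16 = -1*(-3267/16) = 3267/16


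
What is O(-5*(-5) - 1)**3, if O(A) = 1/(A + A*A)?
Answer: 1/216000000 ≈ 4.6296e-9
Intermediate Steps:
O(A) = 1/(A + A**2)
O(-5*(-5) - 1)**3 = (1/((-5*(-5) - 1)*(1 + (-5*(-5) - 1))))**3 = (1/((25 - 1)*(1 + (25 - 1))))**3 = (1/(24*(1 + 24)))**3 = ((1/24)/25)**3 = ((1/24)*(1/25))**3 = (1/600)**3 = 1/216000000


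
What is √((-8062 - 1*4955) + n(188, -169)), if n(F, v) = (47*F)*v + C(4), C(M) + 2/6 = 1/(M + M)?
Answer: I*√216907374/12 ≈ 1227.3*I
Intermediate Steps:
C(M) = -⅓ + 1/(2*M) (C(M) = -⅓ + 1/(M + M) = -⅓ + 1/(2*M))
n(F, v) = -5/24 + 47*F*v (n(F, v) = (47*F)*v + (⅙)*(3 - 2*4)/4 = 47*F*v + (⅙)*(¼)*(3 - 8) = 47*F*v + (⅙)*(¼)*(-5) = 47*F*v - 5/24 = -5/24 + 47*F*v)
√((-8062 - 1*4955) + n(188, -169)) = √((-8062 - 1*4955) + (-5/24 + 47*188*(-169))) = √((-8062 - 4955) + (-5/24 - 1493284)) = √(-13017 - 35838821/24) = √(-36151229/24) = I*√216907374/12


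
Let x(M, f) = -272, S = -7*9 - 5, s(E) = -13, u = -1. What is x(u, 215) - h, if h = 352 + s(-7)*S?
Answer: -1508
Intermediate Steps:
S = -68 (S = -63 - 5 = -68)
h = 1236 (h = 352 - 13*(-68) = 352 + 884 = 1236)
x(u, 215) - h = -272 - 1*1236 = -272 - 1236 = -1508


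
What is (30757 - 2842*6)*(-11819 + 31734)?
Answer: 272935075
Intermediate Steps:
(30757 - 2842*6)*(-11819 + 31734) = (30757 - 17052)*19915 = 13705*19915 = 272935075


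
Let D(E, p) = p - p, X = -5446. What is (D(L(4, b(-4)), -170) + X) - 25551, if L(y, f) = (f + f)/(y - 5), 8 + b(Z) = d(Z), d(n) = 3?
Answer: -30997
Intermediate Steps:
b(Z) = -5 (b(Z) = -8 + 3 = -5)
L(y, f) = 2*f/(-5 + y) (L(y, f) = (2*f)/(-5 + y) = 2*f/(-5 + y))
D(E, p) = 0
(D(L(4, b(-4)), -170) + X) - 25551 = (0 - 5446) - 25551 = -5446 - 25551 = -30997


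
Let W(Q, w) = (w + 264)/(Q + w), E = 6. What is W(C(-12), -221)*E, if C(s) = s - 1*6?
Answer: -258/239 ≈ -1.0795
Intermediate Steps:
C(s) = -6 + s (C(s) = s - 6 = -6 + s)
W(Q, w) = (264 + w)/(Q + w)
W(C(-12), -221)*E = ((264 - 221)/((-6 - 12) - 221))*6 = (43/(-18 - 221))*6 = (43/(-239))*6 = -1/239*43*6 = -43/239*6 = -258/239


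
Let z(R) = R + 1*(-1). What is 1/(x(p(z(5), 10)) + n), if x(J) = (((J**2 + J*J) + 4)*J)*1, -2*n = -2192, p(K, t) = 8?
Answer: 1/2152 ≈ 0.00046468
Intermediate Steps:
z(R) = -1 + R (z(R) = R - 1 = -1 + R)
n = 1096 (n = -1/2*(-2192) = 1096)
x(J) = J*(4 + 2*J**2) (x(J) = (((J**2 + J**2) + 4)*J)*1 = ((2*J**2 + 4)*J)*1 = ((4 + 2*J**2)*J)*1 = (J*(4 + 2*J**2))*1 = J*(4 + 2*J**2))
1/(x(p(z(5), 10)) + n) = 1/(2*8*(2 + 8**2) + 1096) = 1/(2*8*(2 + 64) + 1096) = 1/(2*8*66 + 1096) = 1/(1056 + 1096) = 1/2152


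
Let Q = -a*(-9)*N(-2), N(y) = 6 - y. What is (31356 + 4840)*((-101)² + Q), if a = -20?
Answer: 317113156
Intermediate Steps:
Q = -1440 (Q = -(-20*(-9))*(6 - 1*(-2)) = -180*(6 + 2) = -180*8 = -1*1440 = -1440)
(31356 + 4840)*((-101)² + Q) = (31356 + 4840)*((-101)² - 1440) = 36196*(10201 - 1440) = 36196*8761 = 317113156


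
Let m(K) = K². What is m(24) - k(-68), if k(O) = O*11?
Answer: 1324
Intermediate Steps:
k(O) = 11*O
m(24) - k(-68) = 24² - 11*(-68) = 576 - 1*(-748) = 576 + 748 = 1324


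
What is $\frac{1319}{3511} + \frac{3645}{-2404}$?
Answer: $- \frac{9626719}{8440444} \approx -1.1405$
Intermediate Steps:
$\frac{1319}{3511} + \frac{3645}{-2404} = 1319 \cdot \frac{1}{3511} + 3645 \left(- \frac{1}{2404}\right) = \frac{1319}{3511} - \frac{3645}{2404} = - \frac{9626719}{8440444}$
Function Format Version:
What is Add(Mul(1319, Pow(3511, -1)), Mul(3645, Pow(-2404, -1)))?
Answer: Rational(-9626719, 8440444) ≈ -1.1405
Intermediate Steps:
Add(Mul(1319, Pow(3511, -1)), Mul(3645, Pow(-2404, -1))) = Add(Mul(1319, Rational(1, 3511)), Mul(3645, Rational(-1, 2404))) = Add(Rational(1319, 3511), Rational(-3645, 2404)) = Rational(-9626719, 8440444)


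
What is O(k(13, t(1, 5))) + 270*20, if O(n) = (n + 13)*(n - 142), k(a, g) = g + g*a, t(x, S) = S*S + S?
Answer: 125774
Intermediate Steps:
t(x, S) = S + S² (t(x, S) = S² + S = S + S²)
k(a, g) = g + a*g
O(n) = (-142 + n)*(13 + n) (O(n) = (13 + n)*(-142 + n) = (-142 + n)*(13 + n))
O(k(13, t(1, 5))) + 270*20 = (-1846 + ((5*(1 + 5))*(1 + 13))² - 129*5*(1 + 5)*(1 + 13)) + 270*20 = (-1846 + ((5*6)*14)² - 129*5*6*14) + 5400 = (-1846 + (30*14)² - 3870*14) + 5400 = (-1846 + 420² - 129*420) + 5400 = (-1846 + 176400 - 54180) + 5400 = 120374 + 5400 = 125774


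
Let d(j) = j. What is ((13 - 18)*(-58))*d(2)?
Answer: 580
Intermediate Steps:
((13 - 18)*(-58))*d(2) = ((13 - 18)*(-58))*2 = -5*(-58)*2 = 290*2 = 580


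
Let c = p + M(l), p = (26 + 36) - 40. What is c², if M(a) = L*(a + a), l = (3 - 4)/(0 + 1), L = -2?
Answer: 676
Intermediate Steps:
p = 22 (p = 62 - 40 = 22)
l = -1 (l = -1/1 = -1*1 = -1)
M(a) = -4*a (M(a) = -2*(a + a) = -4*a)
c = 26 (c = 22 - 4*(-1) = 22 + 4 = 26)
c² = 26² = 676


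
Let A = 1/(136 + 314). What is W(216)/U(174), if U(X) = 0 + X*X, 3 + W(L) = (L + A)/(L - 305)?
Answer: -217351/1212553800 ≈ -0.00017925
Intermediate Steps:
A = 1/450 ≈ 0.0022222
W(L) = -3 + (1/450 + L)/(-305 + L) (W(L) = -3 + (L + 1/450)/(L - 305) = -3 + (1/450 + L)/(-305 + L))
U(X) = X² (U(X) = 0 + X² = X²)
W(216)/U(174) = ((411751 - 900*216)/(450*(-305 + 216)))/(174²) = ((1/450)*(411751 - 194400)/(-89))/30276 = ((1/450)*(-1/89)*217351)*(1/30276) = -217351/40050*1/30276 = -217351/1212553800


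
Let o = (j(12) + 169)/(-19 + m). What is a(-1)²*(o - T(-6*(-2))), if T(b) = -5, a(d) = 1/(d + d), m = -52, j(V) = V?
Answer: 87/142 ≈ 0.61268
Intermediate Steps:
a(d) = 1/(2*d)
o = -181/71 (o = (12 + 169)/(-19 - 52) = 181/(-71) = 181*(-1/71) = -181/71 ≈ -2.5493)
a(-1)²*(o - T(-6*(-2))) = ((½)/(-1))²*(-181/71 - 1*(-5)) = ((½)*(-1))²*(-181/71 + 5) = (-½)²*(174/71) = (¼)*(174/71) = 87/142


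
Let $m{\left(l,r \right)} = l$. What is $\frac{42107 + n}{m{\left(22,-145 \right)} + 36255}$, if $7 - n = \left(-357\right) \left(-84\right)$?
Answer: $\frac{12126}{36277} \approx 0.33426$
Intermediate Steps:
$n = -29981$ ($n = 7 - \left(-357\right) \left(-84\right) = 7 - 29988 = -29981$)
$\frac{42107 + n}{m{\left(22,-145 \right)} + 36255} = \frac{42107 - 29981}{22 + 36255} = \frac{12126}{36277}$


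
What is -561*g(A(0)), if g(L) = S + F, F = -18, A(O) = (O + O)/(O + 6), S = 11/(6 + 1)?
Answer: 64515/7 ≈ 9216.4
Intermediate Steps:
S = 11/7 ≈ 1.5714
A(O) = 2*O/(6 + O) (A(O) = (2*O)/(6 + O) = 2*O/(6 + O))
g(L) = -115/7 (g(L) = 11/7 - 18 = -115/7)
-561*g(A(0)) = -561*(-115/7) = 64515/7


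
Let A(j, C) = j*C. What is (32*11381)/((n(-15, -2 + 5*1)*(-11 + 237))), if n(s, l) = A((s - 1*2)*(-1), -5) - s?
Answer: -91048/3955 ≈ -23.021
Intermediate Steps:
A(j, C) = C*j
n(s, l) = -10 + 4*s (n(s, l) = -5*(s - 1*2)*(-1) - s = -5*(s - 2)*(-1) - s = -5*(-2 + s)*(-1) - s = -5*(2 - s) - s = (-10 + 5*s) - s = -10 + 4*s)
(32*11381)/((n(-15, -2 + 5*1)*(-11 + 237))) = (32*11381)/(((-10 + 4*(-15))*(-11 + 237))) = 364192/(((-10 - 60)*226)) = 364192/((-70*226)) = 364192/(-15820) = 364192*(-1/15820) = -91048/3955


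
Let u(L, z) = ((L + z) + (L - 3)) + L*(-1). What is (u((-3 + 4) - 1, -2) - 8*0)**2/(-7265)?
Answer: -5/1453 ≈ -0.0034412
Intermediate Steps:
u(L, z) = -3 + L + z (u(L, z) = ((L + z) + (-3 + L)) - L = (-3 + z + 2*L) - L = -3 + L + z)
(u((-3 + 4) - 1, -2) - 8*0)**2/(-7265) = ((-3 + ((-3 + 4) - 1) - 2) - 8*0)**2/(-7265) = ((-3 + (1 - 1) - 2) + 0)**2*(-1/7265) = ((-3 + 0 - 2) + 0)**2*(-1/7265) = (-5 + 0)**2*(-1/7265) = (-5)**2*(-1/7265) = 25*(-1/7265) = -5/1453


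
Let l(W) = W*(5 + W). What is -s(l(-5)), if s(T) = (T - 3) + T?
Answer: 3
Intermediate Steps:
s(T) = -3 + 2*T (s(T) = (-3 + T) + T = -3 + 2*T)
-s(l(-5)) = -(-3 + 2*(-5*(5 - 5))) = -(-3 + 2*(-5*0)) = -(-3 + 2*0) = -(-3 + 0) = -1*(-3) = 3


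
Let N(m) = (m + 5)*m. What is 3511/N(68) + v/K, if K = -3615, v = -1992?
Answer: 7526851/5981620 ≈ 1.2583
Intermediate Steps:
N(m) = m*(5 + m) (N(m) = (5 + m)*m = m*(5 + m))
3511/N(68) + v/K = 3511/((68*(5 + 68))) - 1992/(-3615) = 3511/((68*73)) - 1992*(-1/3615) = 3511/4964 + 664/1205 = 7526851/5981620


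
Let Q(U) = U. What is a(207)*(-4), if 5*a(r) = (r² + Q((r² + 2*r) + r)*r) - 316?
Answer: -36163292/5 ≈ -7.2327e+6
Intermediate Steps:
a(r) = -316/5 + r²/5 + r*(r² + 3*r)/5 (a(r) = ((r² + ((r² + 2*r) + r)*r) - 316)/5 = ((r² + (r² + 3*r)*r) - 316)/5 = ((r² + r*(r² + 3*r)) - 316)/5 = (-316 + r² + r*(r² + 3*r))/5 = -316/5 + r²/5 + r*(r² + 3*r)/5)
a(207)*(-4) = (-316/5 + (⅕)*207³ + (⅘)*207²)*(-4) = (-316/5 + (⅕)*8869743 + (⅘)*42849)*(-4) = (-316/5 + 8869743/5 + 171396/5)*(-4) = (9040823/5)*(-4) = -36163292/5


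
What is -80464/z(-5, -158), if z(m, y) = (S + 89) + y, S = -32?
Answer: 80464/101 ≈ 796.67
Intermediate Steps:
z(m, y) = 57 + y (z(m, y) = (-32 + 89) + y = 57 + y)
-80464/z(-5, -158) = -80464/(57 - 158) = -80464/(-101) = -80464*(-1/101) = 80464/101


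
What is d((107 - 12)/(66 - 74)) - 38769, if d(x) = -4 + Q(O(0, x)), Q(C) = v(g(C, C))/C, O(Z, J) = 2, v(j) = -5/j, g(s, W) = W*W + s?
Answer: -465281/12 ≈ -38773.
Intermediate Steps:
g(s, W) = s + W² (g(s, W) = W² + s = s + W²)
Q(C) = -5/(C*(C + C²)) (Q(C) = (-5/(C + C²))/C = -5/(C*(C + C²)))
d(x) = -53/12 (d(x) = -4 - 5/(2²*(1 + 2)) = -4 - 5*¼/3 = -4 - 5*¼*⅓ = -4 - 5/12 = -53/12)
d((107 - 12)/(66 - 74)) - 38769 = -53/12 - 38769 = -465281/12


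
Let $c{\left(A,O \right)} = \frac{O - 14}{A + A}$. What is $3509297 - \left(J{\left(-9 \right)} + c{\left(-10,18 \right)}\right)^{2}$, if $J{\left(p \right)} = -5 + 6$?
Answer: $\frac{87732409}{25} \approx 3.5093 \cdot 10^{6}$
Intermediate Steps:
$c{\left(A,O \right)} = \frac{-14 + O}{2 A}$
$J{\left(p \right)} = 1$
$3509297 - \left(J{\left(-9 \right)} + c{\left(-10,18 \right)}\right)^{2} = 3509297 - \left(1 + \frac{-14 + 18}{2 \left(-10\right)}\right)^{2} = 3509297 - \left(1 + \frac{1}{2} \left(- \frac{1}{10}\right) 4\right)^{2} = 3509297 - \left(1 - \frac{1}{5}\right)^{2} = 3509297 - \left(\frac{4}{5}\right)^{2} = 3509297 - \frac{16}{25} = \frac{87732409}{25}$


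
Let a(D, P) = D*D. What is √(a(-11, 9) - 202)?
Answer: 9*I ≈ 9.0*I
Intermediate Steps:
a(D, P) = D²
√(a(-11, 9) - 202) = √((-11)² - 202) = √(121 - 202) = √(-81) = 9*I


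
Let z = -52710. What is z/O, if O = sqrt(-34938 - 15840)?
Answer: 1255*I*sqrt(5642)/403 ≈ 233.91*I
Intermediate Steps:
O = 3*I*sqrt(5642) (O = sqrt(-50778) = 3*I*sqrt(5642) ≈ 225.34*I)
z/O = -52710*(-I*sqrt(5642)/16926) = -(-1255)*I*sqrt(5642)/403 = 1255*I*sqrt(5642)/403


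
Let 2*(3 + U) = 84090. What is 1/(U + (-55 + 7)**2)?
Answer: 1/44346 ≈ 2.2550e-5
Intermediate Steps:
U = 42042 (U = -3 + (1/2)*84090 = -3 + 42045 = 42042)
1/(U + (-55 + 7)**2) = 1/(42042 + (-55 + 7)**2) = 1/(42042 + (-48)**2) = 1/(42042 + 2304) = 1/44346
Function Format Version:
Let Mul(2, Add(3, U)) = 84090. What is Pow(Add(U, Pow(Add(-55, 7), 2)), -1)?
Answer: Rational(1, 44346) ≈ 2.2550e-5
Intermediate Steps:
U = 42042 (U = Add(-3, Mul(Rational(1, 2), 84090)) = Add(-3, 42045) = 42042)
Pow(Add(U, Pow(Add(-55, 7), 2)), -1) = Pow(Add(42042, Pow(Add(-55, 7), 2)), -1) = Pow(Add(42042, Pow(-48, 2)), -1) = Pow(Add(42042, 2304), -1) = Pow(44346, -1) = Rational(1, 44346)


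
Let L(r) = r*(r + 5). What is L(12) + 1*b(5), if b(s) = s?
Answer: 209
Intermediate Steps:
L(r) = r*(5 + r)
L(12) + 1*b(5) = 12*(5 + 12) + 1*5 = 12*17 + 5 = 204 + 5 = 209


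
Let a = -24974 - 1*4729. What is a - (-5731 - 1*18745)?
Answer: -5227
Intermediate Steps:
a = -29703 (a = -24974 - 4729 = -29703)
a - (-5731 - 1*18745) = -29703 - (-5731 - 1*18745) = -29703 - (-5731 - 18745) = -29703 - 1*(-24476) = -29703 + 24476 = -5227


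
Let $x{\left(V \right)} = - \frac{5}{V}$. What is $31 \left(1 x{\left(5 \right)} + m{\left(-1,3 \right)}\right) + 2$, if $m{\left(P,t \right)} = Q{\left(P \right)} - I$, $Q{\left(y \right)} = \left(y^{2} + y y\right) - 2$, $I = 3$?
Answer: $-122$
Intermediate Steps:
$Q{\left(y \right)} = -2 + 2 y^{2}$ ($Q{\left(y \right)} = \left(y^{2} + y^{2}\right) - 2 = 2 y^{2} - 2 = -2 + 2 y^{2}$)
$m{\left(P,t \right)} = -5 + 2 P^{2}$ ($m{\left(P,t \right)} = \left(-2 + 2 P^{2}\right) - 3 = -5 + 2 P^{2}$)
$31 \left(1 x{\left(5 \right)} + m{\left(-1,3 \right)}\right) + 2 = 31 \left(1 \left(- \frac{5}{5}\right) - \left(5 - 2 \left(-1\right)^{2}\right)\right) + 2 = 31 \left(1 \left(\left(-5\right) \frac{1}{5}\right) + \left(-5 + 2 \cdot 1\right)\right) + 2 = 31 \left(1 \left(-1\right) + \left(-5 + 2\right)\right) + 2 = 31 \left(-1 - 3\right) + 2 = 31 \left(-4\right) + 2 = -124 + 2 = -122$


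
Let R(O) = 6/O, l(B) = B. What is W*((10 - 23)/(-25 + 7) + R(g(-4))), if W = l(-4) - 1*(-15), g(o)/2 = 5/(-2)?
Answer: -473/90 ≈ -5.2556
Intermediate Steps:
g(o) = -5 (g(o) = 2*(5/(-2)) = 2*(5*(-½)) = 2*(-5/2) = -5)
W = 11 (W = -4 - 1*(-15) = -4 + 15 = 11)
W*((10 - 23)/(-25 + 7) + R(g(-4))) = 11*((10 - 23)/(-25 + 7) + 6/(-5)) = 11*(-13/(-18) + 6*(-⅕)) = 11*(-13*(-1/18) - 6/5) = 11*(13/18 - 6/5) = 11*(-43/90) = -473/90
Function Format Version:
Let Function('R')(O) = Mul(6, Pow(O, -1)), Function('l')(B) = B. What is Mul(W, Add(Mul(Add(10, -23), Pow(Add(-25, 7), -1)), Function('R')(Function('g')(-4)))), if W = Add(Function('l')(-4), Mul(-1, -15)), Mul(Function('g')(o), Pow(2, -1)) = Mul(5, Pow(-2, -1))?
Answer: Rational(-473, 90) ≈ -5.2556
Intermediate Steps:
Function('g')(o) = -5 (Function('g')(o) = Mul(2, Mul(5, Pow(-2, -1))) = Mul(2, Mul(5, Rational(-1, 2))) = Mul(2, Rational(-5, 2)) = -5)
W = 11 (W = Add(-4, Mul(-1, -15)) = Add(-4, 15) = 11)
Mul(W, Add(Mul(Add(10, -23), Pow(Add(-25, 7), -1)), Function('R')(Function('g')(-4)))) = Mul(11, Add(Mul(Add(10, -23), Pow(Add(-25, 7), -1)), Mul(6, Pow(-5, -1)))) = Mul(11, Add(Mul(-13, Pow(-18, -1)), Mul(6, Rational(-1, 5)))) = Mul(11, Add(Mul(-13, Rational(-1, 18)), Rational(-6, 5))) = Mul(11, Add(Rational(13, 18), Rational(-6, 5))) = Mul(11, Rational(-43, 90)) = Rational(-473, 90)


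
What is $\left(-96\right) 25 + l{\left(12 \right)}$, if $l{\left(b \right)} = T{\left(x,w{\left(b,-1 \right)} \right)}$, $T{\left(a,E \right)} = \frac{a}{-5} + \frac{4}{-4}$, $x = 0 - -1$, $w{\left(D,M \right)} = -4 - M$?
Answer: $- \frac{12006}{5} \approx -2401.2$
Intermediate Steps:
$x = 1$ ($x = 0 + 1 = 1$)
$T{\left(a,E \right)} = -1 - \frac{a}{5}$ ($T{\left(a,E \right)} = a \left(- \frac{1}{5}\right) + 4 \left(- \frac{1}{4}\right) = - \frac{a}{5} - 1 = -1 - \frac{a}{5}$)
$l{\left(b \right)} = - \frac{6}{5}$ ($l{\left(b \right)} = -1 - \frac{1}{5} = - \frac{6}{5}$)
$\left(-96\right) 25 + l{\left(12 \right)} = \left(-96\right) 25 - \frac{6}{5} = -2400 - \frac{6}{5} = - \frac{12006}{5}$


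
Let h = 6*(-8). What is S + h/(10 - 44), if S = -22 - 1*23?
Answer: -741/17 ≈ -43.588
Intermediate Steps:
S = -45 (S = -22 - 23 = -45)
h = -48
S + h/(10 - 44) = -45 - 48/(10 - 44) = -45 - 48/(-34) = -45 - 1/34*(-48) = -45 + 24/17 = -741/17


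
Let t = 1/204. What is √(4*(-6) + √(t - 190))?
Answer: √(-249696 + 714*I*√40341)/102 ≈ 1.3558 + 5.0831*I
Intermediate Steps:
t = 1/204 ≈ 0.0049020
√(4*(-6) + √(t - 190)) = √(4*(-6) + √(1/204 - 190)) = √(-24 + √(-38759/204)) = √(-24 + 7*I*√40341/102)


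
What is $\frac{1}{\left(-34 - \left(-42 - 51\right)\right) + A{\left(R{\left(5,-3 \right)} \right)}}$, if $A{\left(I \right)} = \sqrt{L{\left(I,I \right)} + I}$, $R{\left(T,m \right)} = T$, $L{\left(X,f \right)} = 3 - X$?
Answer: $\frac{59}{3478} - \frac{\sqrt{3}}{3478} \approx 0.016466$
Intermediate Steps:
$A{\left(I \right)} = \sqrt{3}$ ($A{\left(I \right)} = \sqrt{\left(3 - I\right) + I} = \sqrt{3}$)
$\frac{1}{\left(-34 - \left(-42 - 51\right)\right) + A{\left(R{\left(5,-3 \right)} \right)}} = \frac{1}{\left(-34 - \left(-42 - 51\right)\right) + \sqrt{3}} = \frac{1}{\left(-34 - -93\right) + \sqrt{3}} = \frac{1}{\left(-34 + 93\right) + \sqrt{3}} = \frac{1}{59 + \sqrt{3}}$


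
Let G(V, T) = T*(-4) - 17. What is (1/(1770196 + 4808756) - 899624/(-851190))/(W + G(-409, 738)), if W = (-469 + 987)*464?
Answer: 328810220291/73851673252506280 ≈ 4.4523e-6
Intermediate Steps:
G(V, T) = -17 - 4*T (G(V, T) = -4*T - 17 = -17 - 4*T)
W = 240352 (W = 518*464 = 240352)
(1/(1770196 + 4808756) - 899624/(-851190))/(W + G(-409, 738)) = (1/(1770196 + 4808756) - 899624/(-851190))/(240352 + (-17 - 4*738)) = (1/6578952 - 899624*(-1/851190))/(240352 + (-17 - 2952)) = (1/6578952 + 449812/425595)/(240352 - 2969) = (328810220291/311107675160)/237383 = (328810220291/311107675160)*(1/237383) = 328810220291/73851673252506280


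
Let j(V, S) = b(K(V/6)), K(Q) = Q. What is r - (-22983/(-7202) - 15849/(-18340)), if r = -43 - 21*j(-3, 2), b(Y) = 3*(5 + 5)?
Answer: -44714321179/66042340 ≈ -677.06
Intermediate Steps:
b(Y) = 30 (b(Y) = 3*10 = 30)
j(V, S) = 30
r = -673 (r = -43 - 21*30 = -43 - 630 = -673)
r - (-22983/(-7202) - 15849/(-18340)) = -673 - (-22983/(-7202) - 15849/(-18340)) = -673 - (-22983*(-1/7202) - 15849*(-1/18340)) = -673 - (22983/7202 + 15849/18340) = -673 - 1*267826359/66042340 = -673 - 267826359/66042340 = -44714321179/66042340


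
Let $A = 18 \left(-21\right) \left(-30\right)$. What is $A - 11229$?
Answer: $111$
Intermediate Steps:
$A = 11340$ ($A = \left(-378\right) \left(-30\right) = 11340$)
$A - 11229 = 11340 - 11229 = 111$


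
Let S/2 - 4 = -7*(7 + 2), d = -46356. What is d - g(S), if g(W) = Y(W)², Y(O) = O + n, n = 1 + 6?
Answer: -58677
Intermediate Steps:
n = 7
Y(O) = 7 + O (Y(O) = O + 7 = 7 + O)
S = -118 (S = 8 + 2*(-7*(7 + 2)) = 8 + 2*(-7*9) = 8 + 2*(-63) = 8 - 126 = -118)
g(W) = (7 + W)²
d - g(S) = -46356 - (7 - 118)² = -46356 - 1*(-111)² = -46356 - 1*12321 = -46356 - 12321 = -58677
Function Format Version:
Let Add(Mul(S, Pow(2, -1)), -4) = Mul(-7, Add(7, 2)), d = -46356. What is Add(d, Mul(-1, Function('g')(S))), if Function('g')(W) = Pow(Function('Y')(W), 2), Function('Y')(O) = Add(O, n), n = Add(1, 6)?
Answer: -58677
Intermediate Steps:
n = 7
Function('Y')(O) = Add(7, O) (Function('Y')(O) = Add(O, 7) = Add(7, O))
S = -118 (S = Add(8, Mul(2, Mul(-7, Add(7, 2)))) = Add(8, Mul(2, Mul(-7, 9))) = Add(8, Mul(2, -63)) = Add(8, -126) = -118)
Function('g')(W) = Pow(Add(7, W), 2)
Add(d, Mul(-1, Function('g')(S))) = Add(-46356, Mul(-1, Pow(Add(7, -118), 2))) = Add(-46356, Mul(-1, Pow(-111, 2))) = Add(-46356, Mul(-1, 12321)) = Add(-46356, -12321) = -58677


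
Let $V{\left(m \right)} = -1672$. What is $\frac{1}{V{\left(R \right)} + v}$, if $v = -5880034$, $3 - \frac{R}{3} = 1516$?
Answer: $- \frac{1}{5881706} \approx -1.7002 \cdot 10^{-7}$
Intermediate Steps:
$R = -4539$ ($R = 9 - 4548 = -4539$)
$\frac{1}{V{\left(R \right)} + v} = \frac{1}{-1672 - 5880034} = \frac{1}{-5881706} = - \frac{1}{5881706}$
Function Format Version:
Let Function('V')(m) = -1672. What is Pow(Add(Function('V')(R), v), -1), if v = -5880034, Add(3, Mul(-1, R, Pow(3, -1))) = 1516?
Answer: Rational(-1, 5881706) ≈ -1.7002e-7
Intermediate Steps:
R = -4539 (R = Add(9, Mul(-3, 1516)) = Add(9, -4548) = -4539)
Pow(Add(Function('V')(R), v), -1) = Pow(Add(-1672, -5880034), -1) = Pow(-5881706, -1) = Rational(-1, 5881706)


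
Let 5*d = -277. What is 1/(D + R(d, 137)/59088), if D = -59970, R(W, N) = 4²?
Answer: -3693/221469209 ≈ -1.6675e-5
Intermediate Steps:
d = -277/5 (d = (⅕)*(-277) = -277/5 ≈ -55.400)
R(W, N) = 16
1/(D + R(d, 137)/59088) = 1/(-59970 + 16/59088) = 1/(-59970 + 16*(1/59088)) = 1/(-59970 + 1/3693) = 1/(-221469209/3693) = -3693/221469209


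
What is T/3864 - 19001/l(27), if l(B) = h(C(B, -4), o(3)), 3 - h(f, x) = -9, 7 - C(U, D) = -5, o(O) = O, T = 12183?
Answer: -6106139/3864 ≈ -1580.3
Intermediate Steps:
C(U, D) = 12 (C(U, D) = 7 - 1*(-5) = 7 + 5 = 12)
h(f, x) = 12 (h(f, x) = 3 - 1*(-9) = 3 + 9 = 12)
l(B) = 12
T/3864 - 19001/l(27) = 12183/3864 - 19001/12 = 12183*(1/3864) - 19001*1/12 = 4061/1288 - 19001/12 = -6106139/3864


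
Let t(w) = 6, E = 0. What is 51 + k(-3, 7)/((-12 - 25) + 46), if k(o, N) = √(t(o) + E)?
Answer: 51 + √6/9 ≈ 51.272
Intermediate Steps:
k(o, N) = √6 (k(o, N) = √(6 + 0) = √6)
51 + k(-3, 7)/((-12 - 25) + 46) = 51 + √6/((-12 - 25) + 46) = 51 + √6/(-37 + 46) = 51 + √6/9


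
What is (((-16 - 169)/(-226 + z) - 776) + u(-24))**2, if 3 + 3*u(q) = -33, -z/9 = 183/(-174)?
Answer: 97728290320644/157728481 ≈ 6.1960e+5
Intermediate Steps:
z = 549/58 (z = -1647/(-174) = -1647*(-1)/174 = -9*(-61/58) = 549/58 ≈ 9.4655)
u(q) = -12 (u(q) = -1 + (1/3)*(-33) = -1 - 11 = -12)
(((-16 - 169)/(-226 + z) - 776) + u(-24))**2 = (((-16 - 169)/(-226 + 549/58) - 776) - 12)**2 = ((-185/(-12559/58) - 776) - 12)**2 = ((-185*(-58/12559) - 776) - 12)**2 = ((10730/12559 - 776) - 12)**2 = (-9735054/12559 - 12)**2 = (-9885762/12559)**2 = 97728290320644/157728481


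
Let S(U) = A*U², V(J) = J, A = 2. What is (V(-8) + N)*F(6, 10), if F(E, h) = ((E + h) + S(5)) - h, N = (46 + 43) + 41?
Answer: 6832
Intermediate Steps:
S(U) = 2*U²
N = 130 (N = 89 + 41 = 130)
F(E, h) = 50 + E (F(E, h) = ((E + h) + 2*5²) - h = ((E + h) + 2*25) - h = ((E + h) + 50) - h = (50 + E + h) - h = 50 + E)
(V(-8) + N)*F(6, 10) = (-8 + 130)*(50 + 6) = 122*56 = 6832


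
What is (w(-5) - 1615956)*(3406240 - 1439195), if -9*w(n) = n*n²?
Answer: -28607677649555/9 ≈ -3.1786e+12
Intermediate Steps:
w(n) = -n³/9 (w(n) = -n*n²/9 = -n³/9)
(w(-5) - 1615956)*(3406240 - 1439195) = (-⅑*(-5)³ - 1615956)*(3406240 - 1439195) = (-⅑*(-125) - 1615956)*1967045 = (125/9 - 1615956)*1967045 = -14543479/9*1967045 = -28607677649555/9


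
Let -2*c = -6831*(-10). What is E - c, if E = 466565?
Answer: 500720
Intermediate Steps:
c = -34155 (c = -(-6831)*(-10)/2 = -½*68310 = -34155)
E - c = 466565 - 1*(-34155) = 466565 + 34155 = 500720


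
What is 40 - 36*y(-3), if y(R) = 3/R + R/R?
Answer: 40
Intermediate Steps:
y(R) = 1 + 3/R (y(R) = 3/R + 1 = 1 + 3/R)
40 - 36*y(-3) = 40 - 36*(3 - 3)/(-3) = 40 - (-12)*0 = 40 - 36*0 = 40 + 0 = 40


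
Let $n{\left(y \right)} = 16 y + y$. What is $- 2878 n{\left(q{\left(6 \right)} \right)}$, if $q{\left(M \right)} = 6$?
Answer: $-293556$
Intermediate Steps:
$n{\left(y \right)} = 17 y$
$- 2878 n{\left(q{\left(6 \right)} \right)} = - 2878 \cdot 17 \cdot 6 = \left(-2878\right) 102 = -293556$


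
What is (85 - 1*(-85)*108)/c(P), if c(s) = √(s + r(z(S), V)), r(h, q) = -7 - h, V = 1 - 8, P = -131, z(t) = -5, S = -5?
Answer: -9265*I*√133/133 ≈ -803.38*I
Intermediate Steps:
V = -7
c(s) = √(-2 + s) (c(s) = √(s + (-7 - 1*(-5))) = √(s + (-7 + 5)) = √(s - 2) = √(-2 + s))
(85 - 1*(-85)*108)/c(P) = (85 - 1*(-85)*108)/(√(-2 - 131)) = (85 + 85*108)/(√(-133)) = (85 + 9180)/((I*√133)) = 9265*(-I*√133/133) = -9265*I*√133/133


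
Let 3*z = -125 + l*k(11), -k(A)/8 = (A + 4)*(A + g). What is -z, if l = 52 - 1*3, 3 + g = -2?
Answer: 35405/3 ≈ 11802.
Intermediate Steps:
g = -5 (g = -3 - 2 = -5)
k(A) = -8*(-5 + A)*(4 + A) (k(A) = -8*(A + 4)*(A - 5) = -8*(4 + A)*(-5 + A) = -8*(-5 + A)*(4 + A))
l = 49 (l = 52 - 3 = 49)
z = -35405/3 (z = (-125 + 49*(160 - 8*11² + 8*11))/3 = (-125 + 49*(160 - 8*121 + 88))/3 = (-125 + 49*(160 - 968 + 88))/3 = (-125 + 49*(-720))/3 = (-125 - 35280)/3 = (⅓)*(-35405) = -35405/3 ≈ -11802.)
-z = -1*(-35405/3) = 35405/3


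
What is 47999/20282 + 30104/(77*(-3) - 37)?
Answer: -149426399/1358894 ≈ -109.96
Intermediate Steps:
47999/20282 + 30104/(77*(-3) - 37) = 47999*(1/20282) + 30104/(-231 - 37) = 47999/20282 + 30104/(-268) = 47999/20282 + 30104*(-1/268) = 47999/20282 - 7526/67 = -149426399/1358894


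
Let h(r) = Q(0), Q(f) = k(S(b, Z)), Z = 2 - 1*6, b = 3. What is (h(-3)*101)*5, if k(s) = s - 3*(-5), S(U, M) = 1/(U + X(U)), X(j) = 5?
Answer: 61105/8 ≈ 7638.1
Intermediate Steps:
Z = -4 (Z = 2 - 6 = -4)
S(U, M) = 1/(5 + U) (S(U, M) = 1/(U + 5) = 1/(5 + U))
k(s) = 15 + s (k(s) = s + 15 = 15 + s)
Q(f) = 121/8 (Q(f) = 15 + 1/(5 + 3) = 15 + 1/8 = 15 + ⅛ = 121/8)
h(r) = 121/8
(h(-3)*101)*5 = ((121/8)*101)*5 = (12221/8)*5 = 61105/8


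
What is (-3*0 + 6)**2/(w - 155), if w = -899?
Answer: -18/527 ≈ -0.034156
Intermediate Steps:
(-3*0 + 6)**2/(w - 155) = (-3*0 + 6)**2/(-899 - 155) = (0 + 6)**2/(-1054) = 6**2*(-1/1054) = 36*(-1/1054) = -18/527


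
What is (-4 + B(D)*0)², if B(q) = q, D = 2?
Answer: 16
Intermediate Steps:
(-4 + B(D)*0)² = (-4 + 2*0)² = (-4 + 0)² = (-4)² = 16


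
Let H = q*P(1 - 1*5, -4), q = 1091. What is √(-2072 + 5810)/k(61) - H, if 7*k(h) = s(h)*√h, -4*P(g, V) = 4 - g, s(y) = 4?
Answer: 2182 + 7*√228018/244 ≈ 2195.7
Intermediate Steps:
P(g, V) = -1 + g/4 (P(g, V) = -(4 - g)/4 = -1 + g/4)
k(h) = 4*√h/7 (k(h) = (4*√h)/7 = 4*√h/7)
H = -2182 (H = 1091*(-1 + (1 - 1*5)/4) = 1091*(-1 + (1 - 5)/4) = 1091*(-1 + (¼)*(-4)) = 1091*(-1 - 1) = 1091*(-2) = -2182)
√(-2072 + 5810)/k(61) - H = √(-2072 + 5810)/((4*√61/7)) - 1*(-2182) = √3738*(7*√61/244) + 2182 = 7*√228018/244 + 2182 = 2182 + 7*√228018/244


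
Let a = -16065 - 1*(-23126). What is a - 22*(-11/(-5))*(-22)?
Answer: 40629/5 ≈ 8125.8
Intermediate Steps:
a = 7061 (a = -16065 + 23126 = 7061)
a - 22*(-11/(-5))*(-22) = 7061 - 22*(-11/(-5))*(-22) = 7061 - 22*(-11*(-1/5))*(-22) = 7061 - 22*(11/5)*(-22) = 7061 - 242*(-22)/5 = 7061 - 1*(-5324/5) = 7061 + 5324/5 = 40629/5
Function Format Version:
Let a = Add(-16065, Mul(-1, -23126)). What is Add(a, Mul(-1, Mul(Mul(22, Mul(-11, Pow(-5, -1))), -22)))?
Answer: Rational(40629, 5) ≈ 8125.8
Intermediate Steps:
a = 7061 (a = Add(-16065, 23126) = 7061)
Add(a, Mul(-1, Mul(Mul(22, Mul(-11, Pow(-5, -1))), -22))) = Add(7061, Mul(-1, Mul(Mul(22, Mul(-11, Pow(-5, -1))), -22))) = Add(7061, Mul(-1, Mul(Mul(22, Mul(-11, Rational(-1, 5))), -22))) = Add(7061, Mul(-1, Mul(Mul(22, Rational(11, 5)), -22))) = Add(7061, Mul(-1, Mul(Rational(242, 5), -22))) = Add(7061, Mul(-1, Rational(-5324, 5))) = Add(7061, Rational(5324, 5)) = Rational(40629, 5)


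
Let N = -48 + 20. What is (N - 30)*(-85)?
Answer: 4930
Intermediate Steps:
N = -28
(N - 30)*(-85) = (-28 - 30)*(-85) = -58*(-85) = 4930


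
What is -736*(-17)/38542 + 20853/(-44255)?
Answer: -124998883/852838105 ≈ -0.14657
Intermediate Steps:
-736*(-17)/38542 + 20853/(-44255) = 12512*(1/38542) + 20853*(-1/44255) = 6256/19271 - 20853/44255 = -124998883/852838105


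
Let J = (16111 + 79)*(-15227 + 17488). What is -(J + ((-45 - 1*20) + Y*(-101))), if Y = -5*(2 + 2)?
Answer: -36607545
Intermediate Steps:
Y = -20 (Y = -5*4 = -20)
J = 36605590 (J = 16190*2261 = 36605590)
-(J + ((-45 - 1*20) + Y*(-101))) = -(36605590 + ((-45 - 1*20) - 20*(-101))) = -(36605590 + ((-45 - 20) + 2020)) = -(36605590 + (-65 + 2020)) = -(36605590 + 1955) = -1*36607545 = -36607545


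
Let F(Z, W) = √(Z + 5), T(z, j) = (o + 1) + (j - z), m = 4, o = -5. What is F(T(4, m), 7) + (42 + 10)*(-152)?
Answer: -7903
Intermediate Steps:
T(z, j) = -4 + j - z (T(z, j) = (-5 + 1) + (j - z) = -4 + (j - z) = -4 + j - z)
F(Z, W) = √(5 + Z)
F(T(4, m), 7) + (42 + 10)*(-152) = √(5 + (-4 + 4 - 1*4)) + (42 + 10)*(-152) = √(5 + (-4 + 4 - 4)) + 52*(-152) = √(5 - 4) - 7904 = √1 - 7904 = 1 - 7904 = -7903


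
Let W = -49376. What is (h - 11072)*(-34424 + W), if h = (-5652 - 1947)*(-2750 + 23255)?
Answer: 13058433914600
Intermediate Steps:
h = -155817495 (h = -7599*20505 = -155817495)
(h - 11072)*(-34424 + W) = (-155817495 - 11072)*(-34424 - 49376) = -155828567*(-83800) = 13058433914600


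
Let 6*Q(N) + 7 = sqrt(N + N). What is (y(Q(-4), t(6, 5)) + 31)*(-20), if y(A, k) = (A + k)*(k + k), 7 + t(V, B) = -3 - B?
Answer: -10320 + 200*I*sqrt(2) ≈ -10320.0 + 282.84*I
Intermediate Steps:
Q(N) = -7/6 + sqrt(2)*sqrt(N)/6 (Q(N) = -7/6 + sqrt(N + N)/6 = -7/6 + sqrt(2*N)/6 = -7/6 + (sqrt(2)*sqrt(N))/6 = -7/6 + sqrt(2)*sqrt(N)/6)
t(V, B) = -10 - B (t(V, B) = -7 + (-3 - B) = -10 - B)
y(A, k) = 2*k*(A + k) (y(A, k) = (A + k)*(2*k) = 2*k*(A + k))
(y(Q(-4), t(6, 5)) + 31)*(-20) = (2*(-10 - 1*5)*((-7/6 + sqrt(2)*sqrt(-4)/6) + (-10 - 1*5)) + 31)*(-20) = (2*(-10 - 5)*((-7/6 + sqrt(2)*(2*I)/6) + (-10 - 5)) + 31)*(-20) = (2*(-15)*((-7/6 + I*sqrt(2)/3) - 15) + 31)*(-20) = (2*(-15)*(-97/6 + I*sqrt(2)/3) + 31)*(-20) = ((485 - 10*I*sqrt(2)) + 31)*(-20) = (516 - 10*I*sqrt(2))*(-20) = -10320 + 200*I*sqrt(2)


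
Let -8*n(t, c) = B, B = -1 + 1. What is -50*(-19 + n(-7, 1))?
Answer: 950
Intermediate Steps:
B = 0
n(t, c) = 0 (n(t, c) = -⅛*0 = 0)
-50*(-19 + n(-7, 1)) = -50*(-19 + 0) = -50*(-19) = 950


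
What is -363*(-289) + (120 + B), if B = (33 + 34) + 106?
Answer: 105200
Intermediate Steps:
B = 173 (B = 67 + 106 = 173)
-363*(-289) + (120 + B) = -363*(-289) + (120 + 173) = 104907 + 293 = 105200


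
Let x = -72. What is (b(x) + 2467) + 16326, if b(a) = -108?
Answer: 18685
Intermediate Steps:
(b(x) + 2467) + 16326 = (-108 + 2467) + 16326 = 2359 + 16326 = 18685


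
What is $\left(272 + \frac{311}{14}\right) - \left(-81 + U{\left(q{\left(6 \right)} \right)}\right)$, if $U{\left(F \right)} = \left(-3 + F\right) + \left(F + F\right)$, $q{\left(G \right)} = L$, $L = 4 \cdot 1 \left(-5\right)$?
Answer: $\frac{6135}{14} \approx 438.21$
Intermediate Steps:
$L = -20$ ($L = 4 \left(-5\right) = -20$)
$q{\left(G \right)} = -20$
$U{\left(F \right)} = -3 + 3 F$ ($U{\left(F \right)} = \left(-3 + F\right) + 2 F = -3 + 3 F$)
$\left(272 + \frac{311}{14}\right) - \left(-81 + U{\left(q{\left(6 \right)} \right)}\right) = \left(272 + \frac{311}{14}\right) + \left(81 - \left(-3 + 3 \left(-20\right)\right)\right) = \left(272 + 311 \cdot \frac{1}{14}\right) + \left(81 - \left(-3 - 60\right)\right) = \left(272 + \frac{311}{14}\right) + \left(81 - -63\right) = \frac{4119}{14} + \left(81 + 63\right) = \frac{4119}{14} + 144 = \frac{6135}{14}$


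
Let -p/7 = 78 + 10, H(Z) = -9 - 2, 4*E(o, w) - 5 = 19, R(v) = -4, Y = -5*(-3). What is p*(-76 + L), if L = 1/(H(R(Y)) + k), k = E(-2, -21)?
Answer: 234696/5 ≈ 46939.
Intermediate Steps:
Y = 15
E(o, w) = 6 (E(o, w) = 5/4 + (¼)*19 = 5/4 + 19/4 = 6)
H(Z) = -11
k = 6
p = -616 (p = -7*(78 + 10) = -7*88 = -616)
L = -⅕ (L = 1/(-11 + 6) = 1/(-5) = -⅕ ≈ -0.20000)
p*(-76 + L) = -616*(-76 - ⅕) = -616*(-381/5) = 234696/5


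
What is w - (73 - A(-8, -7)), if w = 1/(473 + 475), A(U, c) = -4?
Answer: -72995/948 ≈ -76.999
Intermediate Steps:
w = 1/948 ≈ 0.0010549
w - (73 - A(-8, -7)) = 1/948 - (73 - 1*(-4)) = 1/948 - (73 + 4) = 1/948 - 1*77 = 1/948 - 77 = -72995/948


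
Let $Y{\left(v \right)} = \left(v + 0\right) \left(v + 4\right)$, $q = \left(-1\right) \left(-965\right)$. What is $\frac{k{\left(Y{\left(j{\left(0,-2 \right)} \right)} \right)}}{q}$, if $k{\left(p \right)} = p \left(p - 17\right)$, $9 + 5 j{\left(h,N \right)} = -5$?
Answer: $\frac{42756}{603125} \approx 0.070891$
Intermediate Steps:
$q = 965$
$j{\left(h,N \right)} = - \frac{14}{5}$ ($j{\left(h,N \right)} = - \frac{9}{5} + \frac{1}{5} \left(-5\right) = - \frac{9}{5} - 1 = - \frac{14}{5}$)
$Y{\left(v \right)} = v \left(4 + v\right)$
$k{\left(p \right)} = p \left(-17 + p\right)$
$\frac{k{\left(Y{\left(j{\left(0,-2 \right)} \right)} \right)}}{q} = \frac{- \frac{14 \left(4 - \frac{14}{5}\right)}{5} \left(-17 - \frac{14 \left(4 - \frac{14}{5}\right)}{5}\right)}{965} = \left(- \frac{14}{5}\right) \frac{6}{5} \left(-17 - \frac{84}{25}\right) \frac{1}{965} = - \frac{84 \left(-17 - \frac{84}{25}\right)}{25} \cdot \frac{1}{965} = \left(- \frac{84}{25}\right) \left(- \frac{509}{25}\right) \frac{1}{965} = \frac{42756}{625} \cdot \frac{1}{965} = \frac{42756}{603125}$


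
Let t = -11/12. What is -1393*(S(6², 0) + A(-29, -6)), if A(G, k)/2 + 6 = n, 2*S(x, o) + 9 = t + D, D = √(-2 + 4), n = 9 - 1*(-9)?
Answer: -636601/24 - 1393*√2/2 ≈ -27510.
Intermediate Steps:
t = -11/12 (t = -11*1/12 = -11/12 ≈ -0.91667)
n = 18 (n = 9 + 9 = 18)
D = √2 ≈ 1.4142
S(x, o) = -119/24 + √2/2 (S(x, o) = -9/2 + (-11/12 + √2)/2 = -9/2 + (-11/24 + √2/2) = -119/24 + √2/2)
A(G, k) = 24 (A(G, k) = -12 + 2*18 = -12 + 36 = 24)
-1393*(S(6², 0) + A(-29, -6)) = -1393*((-119/24 + √2/2) + 24) = -1393*(457/24 + √2/2) = -636601/24 - 1393*√2/2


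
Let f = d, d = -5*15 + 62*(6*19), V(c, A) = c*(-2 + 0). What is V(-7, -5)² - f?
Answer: -6797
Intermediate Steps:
V(c, A) = -2*c (V(c, A) = c*(-2) = -2*c)
d = 6993 (d = -75 + 62*114 = -75 + 7068 = 6993)
f = 6993
V(-7, -5)² - f = (-2*(-7))² - 1*6993 = 14² - 6993 = 196 - 6993 = -6797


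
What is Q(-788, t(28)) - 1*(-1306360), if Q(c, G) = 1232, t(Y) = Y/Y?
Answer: 1307592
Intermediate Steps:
t(Y) = 1
Q(-788, t(28)) - 1*(-1306360) = 1232 - 1*(-1306360) = 1232 + 1306360 = 1307592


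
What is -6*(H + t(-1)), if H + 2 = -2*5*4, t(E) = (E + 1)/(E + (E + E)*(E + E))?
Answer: 252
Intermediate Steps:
t(E) = (1 + E)/(E + 4*E²) (t(E) = (1 + E)/(E + (2*E)*(2*E)) = (1 + E)/(E + 4*E²))
H = -42 (H = -2 - 2*5*4 = -2 - 10*4 = -2 - 40 = -42)
-6*(H + t(-1)) = -6*(-42 + (1 - 1)/((-1)*(1 + 4*(-1)))) = -6*(-42 - 1*0/(1 - 4)) = -6*(-42 - 1*0/(-3)) = -6*(-42 - 1*(-⅓)*0) = -6*(-42 + 0) = -6*(-42) = 252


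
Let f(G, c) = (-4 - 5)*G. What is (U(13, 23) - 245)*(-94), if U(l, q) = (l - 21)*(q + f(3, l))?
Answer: 20022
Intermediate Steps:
f(G, c) = -9*G
U(l, q) = (-27 + q)*(-21 + l) (U(l, q) = (l - 21)*(q - 9*3) = (-21 + l)*(q - 27) = (-21 + l)*(-27 + q) = (-27 + q)*(-21 + l))
(U(13, 23) - 245)*(-94) = ((567 - 27*13 - 21*23 + 13*23) - 245)*(-94) = ((567 - 351 - 483 + 299) - 245)*(-94) = (32 - 245)*(-94) = -213*(-94) = 20022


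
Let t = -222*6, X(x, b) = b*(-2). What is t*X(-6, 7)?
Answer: 18648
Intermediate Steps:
X(x, b) = -2*b
t = -1332
t*X(-6, 7) = -(-2664)*7 = -1332*(-14) = 18648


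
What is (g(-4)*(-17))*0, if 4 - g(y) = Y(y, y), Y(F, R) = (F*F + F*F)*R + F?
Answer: 0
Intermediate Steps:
Y(F, R) = F + 2*R*F**2 (Y(F, R) = (F**2 + F**2)*R + F = (2*F**2)*R + F = 2*R*F**2 + F = F + 2*R*F**2)
g(y) = 4 - y*(1 + 2*y**2) (g(y) = 4 - y*(1 + 2*y*y) = 4 - y*(1 + 2*y**2))
(g(-4)*(-17))*0 = ((4 - 1*(-4) - 2*(-4)**3)*(-17))*0 = ((4 + 4 - 2*(-64))*(-17))*0 = ((4 + 4 + 128)*(-17))*0 = (136*(-17))*0 = -2312*0 = 0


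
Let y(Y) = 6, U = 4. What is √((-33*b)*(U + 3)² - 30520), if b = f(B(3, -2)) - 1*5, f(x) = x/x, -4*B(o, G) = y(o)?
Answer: 2*I*√6013 ≈ 155.09*I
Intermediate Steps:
B(o, G) = -3/2 (B(o, G) = -¼*6 = -3/2)
f(x) = 1
b = -4 (b = 1 - 1*5 = 1 - 5 = -4)
√((-33*b)*(U + 3)² - 30520) = √((-33*(-4))*(4 + 3)² - 30520) = √(132*7² - 30520) = √(132*49 - 30520) = √(6468 - 30520) = √(-24052) = 2*I*√6013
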